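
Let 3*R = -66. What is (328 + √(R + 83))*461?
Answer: 151208 + 461*√61 ≈ 1.5481e+5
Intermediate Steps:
R = -22 (R = (⅓)*(-66) = -22)
(328 + √(R + 83))*461 = (328 + √(-22 + 83))*461 = (328 + √61)*461 = 151208 + 461*√61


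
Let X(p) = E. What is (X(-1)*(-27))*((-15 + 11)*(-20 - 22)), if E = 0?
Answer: 0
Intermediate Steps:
X(p) = 0
(X(-1)*(-27))*((-15 + 11)*(-20 - 22)) = (0*(-27))*((-15 + 11)*(-20 - 22)) = 0*(-4*(-42)) = 0*168 = 0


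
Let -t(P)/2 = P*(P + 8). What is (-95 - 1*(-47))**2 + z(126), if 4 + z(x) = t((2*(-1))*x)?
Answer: -120676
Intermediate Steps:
t(P) = -2*P*(8 + P) (t(P) = -2*P*(P + 8) = -2*P*(8 + P))
z(x) = -4 + 4*x*(8 - 2*x) (z(x) = -4 - 2*(2*(-1))*x*(8 + (2*(-1))*x) = -4 - 2*(-2*x)*(8 - 2*x) = -4 + 4*x*(8 - 2*x))
(-95 - 1*(-47))**2 + z(126) = (-95 - 1*(-47))**2 + (-4 - 8*126**2 + 32*126) = (-95 + 47)**2 + (-4 - 8*15876 + 4032) = (-48)**2 + (-4 - 127008 + 4032) = 2304 - 122980 = -120676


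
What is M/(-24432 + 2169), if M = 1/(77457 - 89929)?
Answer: 1/277664136 ≈ 3.6015e-9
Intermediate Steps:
M = -1/12472 (M = 1/(-12472) = -1/12472 ≈ -8.0180e-5)
M/(-24432 + 2169) = -1/(12472*(-24432 + 2169)) = -1/12472/(-22263) = -1/12472*(-1/22263) = 1/277664136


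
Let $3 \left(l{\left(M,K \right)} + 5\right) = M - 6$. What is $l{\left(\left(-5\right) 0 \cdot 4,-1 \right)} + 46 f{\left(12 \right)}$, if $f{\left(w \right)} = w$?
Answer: $545$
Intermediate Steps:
$l{\left(M,K \right)} = -7 + \frac{M}{3}$ ($l{\left(M,K \right)} = -5 + \frac{M - 6}{3} = -5 + \frac{-6 + M}{3} = -5 + \left(-2 + \frac{M}{3}\right) = -7 + \frac{M}{3}$)
$l{\left(\left(-5\right) 0 \cdot 4,-1 \right)} + 46 f{\left(12 \right)} = \left(-7 + \frac{\left(-5\right) 0 \cdot 4}{3}\right) + 46 \cdot 12 = \left(-7 + \frac{0 \cdot 4}{3}\right) + 552 = \left(-7 + \frac{1}{3} \cdot 0\right) + 552 = \left(-7 + 0\right) + 552 = -7 + 552 = 545$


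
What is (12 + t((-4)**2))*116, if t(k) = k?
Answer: 3248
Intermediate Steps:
(12 + t((-4)**2))*116 = (12 + (-4)**2)*116 = (12 + 16)*116 = 28*116 = 3248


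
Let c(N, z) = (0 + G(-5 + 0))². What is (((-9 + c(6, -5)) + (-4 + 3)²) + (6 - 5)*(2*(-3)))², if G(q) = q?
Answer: 121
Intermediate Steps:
c(N, z) = 25 (c(N, z) = (0 + (-5 + 0))² = (0 - 5)² = (-5)² = 25)
(((-9 + c(6, -5)) + (-4 + 3)²) + (6 - 5)*(2*(-3)))² = (((-9 + 25) + (-4 + 3)²) + (6 - 5)*(2*(-3)))² = ((16 + (-1)²) + 1*(-6))² = ((16 + 1) - 6)² = (17 - 6)² = 11² = 121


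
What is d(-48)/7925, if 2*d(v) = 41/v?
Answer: -41/760800 ≈ -5.3891e-5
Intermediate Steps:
d(v) = 41/(2*v) (d(v) = (41/v)/2 = 41/(2*v))
d(-48)/7925 = ((41/2)/(-48))/7925 = ((41/2)*(-1/48))*(1/7925) = -41/96*1/7925 = -41/760800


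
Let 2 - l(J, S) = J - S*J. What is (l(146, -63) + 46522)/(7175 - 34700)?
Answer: -7436/5505 ≈ -1.3508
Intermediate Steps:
l(J, S) = 2 - J + J*S (l(J, S) = 2 - (J - S*J) = 2 - (J - J*S) = 2 + (-J + J*S) = 2 - J + J*S)
(l(146, -63) + 46522)/(7175 - 34700) = ((2 - 1*146 + 146*(-63)) + 46522)/(7175 - 34700) = ((2 - 146 - 9198) + 46522)/(-27525) = (-9342 + 46522)*(-1/27525) = 37180*(-1/27525) = -7436/5505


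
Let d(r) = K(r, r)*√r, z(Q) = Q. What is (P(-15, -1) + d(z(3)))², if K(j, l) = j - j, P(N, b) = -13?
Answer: 169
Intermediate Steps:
K(j, l) = 0
d(r) = 0 (d(r) = 0*√r = 0)
(P(-15, -1) + d(z(3)))² = (-13 + 0)² = (-13)² = 169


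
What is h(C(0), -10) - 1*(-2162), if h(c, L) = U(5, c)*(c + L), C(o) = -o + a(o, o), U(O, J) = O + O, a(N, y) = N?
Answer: 2062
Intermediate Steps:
U(O, J) = 2*O
C(o) = 0 (C(o) = -o + o = 0)
h(c, L) = 10*L + 10*c (h(c, L) = (2*5)*(c + L) = 10*(L + c) = 10*L + 10*c)
h(C(0), -10) - 1*(-2162) = (10*(-10) + 10*0) - 1*(-2162) = (-100 + 0) + 2162 = -100 + 2162 = 2062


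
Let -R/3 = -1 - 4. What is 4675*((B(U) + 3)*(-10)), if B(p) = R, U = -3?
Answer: -841500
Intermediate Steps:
R = 15 (R = -3*(-1 - 4) = -3*(-5) = 15)
B(p) = 15
4675*((B(U) + 3)*(-10)) = 4675*((15 + 3)*(-10)) = 4675*(18*(-10)) = 4675*(-180) = -841500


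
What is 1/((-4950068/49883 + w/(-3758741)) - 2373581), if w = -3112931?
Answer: -187497277303/445058425699339358 ≈ -4.2129e-7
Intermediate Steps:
1/((-4950068/49883 + w/(-3758741)) - 2373581) = 1/((-4950068/49883 - 3112931/(-3758741)) - 2373581) = 1/((-4950068*1/49883 - 3112931*(-1/3758741)) - 2373581) = 1/((-4950068/49883 + 3112931/3758741) - 2373581) = 1/(-18450741207315/187497277303 - 2373581) = 1/(-445058425699339358/187497277303) = -187497277303/445058425699339358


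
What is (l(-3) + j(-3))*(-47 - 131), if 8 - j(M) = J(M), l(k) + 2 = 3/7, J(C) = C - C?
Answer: -8010/7 ≈ -1144.3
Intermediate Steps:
J(C) = 0
l(k) = -11/7 (l(k) = -2 + 3/7 = -11/7)
j(M) = 8 (j(M) = 8 - 1*0 = 8 + 0 = 8)
(l(-3) + j(-3))*(-47 - 131) = (-11/7 + 8)*(-47 - 131) = (45/7)*(-178) = -8010/7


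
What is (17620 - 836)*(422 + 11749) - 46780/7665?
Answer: 313158262756/1533 ≈ 2.0428e+8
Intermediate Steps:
(17620 - 836)*(422 + 11749) - 46780/7665 = 16784*12171 - 46780/7665 = 204278064 - 1*9356/1533 = 204278064 - 9356/1533 = 313158262756/1533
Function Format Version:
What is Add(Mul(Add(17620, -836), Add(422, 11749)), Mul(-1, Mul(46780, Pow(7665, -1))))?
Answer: Rational(313158262756, 1533) ≈ 2.0428e+8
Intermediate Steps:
Add(Mul(Add(17620, -836), Add(422, 11749)), Mul(-1, Mul(46780, Pow(7665, -1)))) = Add(Mul(16784, 12171), Mul(-1, Mul(46780, Rational(1, 7665)))) = Add(204278064, Mul(-1, Rational(9356, 1533))) = Add(204278064, Rational(-9356, 1533)) = Rational(313158262756, 1533)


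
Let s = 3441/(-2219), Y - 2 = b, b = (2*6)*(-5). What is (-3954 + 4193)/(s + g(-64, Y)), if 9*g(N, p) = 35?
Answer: 4773069/46696 ≈ 102.22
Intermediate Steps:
b = -60 (b = 12*(-5) = -60)
Y = -58 (Y = 2 - 60 = -58)
s = -3441/2219 (s = 3441*(-1/2219) = -3441/2219 ≈ -1.5507)
g(N, p) = 35/9 (g(N, p) = (1/9)*35 = 35/9)
(-3954 + 4193)/(s + g(-64, Y)) = (-3954 + 4193)/(-3441/2219 + 35/9) = 239/(46696/19971) = 239*(19971/46696) = 4773069/46696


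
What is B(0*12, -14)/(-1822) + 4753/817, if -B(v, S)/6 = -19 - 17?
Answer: 4241747/744287 ≈ 5.6991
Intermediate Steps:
B(v, S) = 216 (B(v, S) = -6*(-19 - 17) = -6*(-36) = 216)
B(0*12, -14)/(-1822) + 4753/817 = 216/(-1822) + 4753/817 = 216*(-1/1822) + 4753*(1/817) = -108/911 + 4753/817 = 4241747/744287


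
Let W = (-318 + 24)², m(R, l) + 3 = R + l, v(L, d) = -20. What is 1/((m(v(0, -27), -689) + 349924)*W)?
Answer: 1/30184488432 ≈ 3.3130e-11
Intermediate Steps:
m(R, l) = -3 + R + l (m(R, l) = -3 + (R + l) = -3 + R + l)
W = 86436 (W = (-294)² = 86436)
1/((m(v(0, -27), -689) + 349924)*W) = 1/(((-3 - 20 - 689) + 349924)*86436) = (1/86436)/(-712 + 349924) = (1/86436)/349212 = (1/349212)*(1/86436) = 1/30184488432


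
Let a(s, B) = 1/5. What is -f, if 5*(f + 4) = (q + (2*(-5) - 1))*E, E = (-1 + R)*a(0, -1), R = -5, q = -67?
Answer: -368/25 ≈ -14.720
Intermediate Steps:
a(s, B) = ⅕
E = -6/5 (E = (-1 - 5)*(⅕) = -6*⅕ = -6/5 ≈ -1.2000)
f = 368/25 (f = -4 + ((-67 + (2*(-5) - 1))*(-6/5))/5 = -4 + ((-67 + (-10 - 1))*(-6/5))/5 = -4 + ((-67 - 11)*(-6/5))/5 = -4 + (-78*(-6/5))/5 = -4 + (⅕)*(468/5) = -4 + 468/25 = 368/25 ≈ 14.720)
-f = -1*368/25 = -368/25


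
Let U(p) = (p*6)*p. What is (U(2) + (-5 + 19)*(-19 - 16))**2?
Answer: 217156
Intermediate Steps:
U(p) = 6*p**2 (U(p) = (6*p)*p = 6*p**2)
(U(2) + (-5 + 19)*(-19 - 16))**2 = (6*2**2 + (-5 + 19)*(-19 - 16))**2 = (6*4 + 14*(-35))**2 = (24 - 490)**2 = (-466)**2 = 217156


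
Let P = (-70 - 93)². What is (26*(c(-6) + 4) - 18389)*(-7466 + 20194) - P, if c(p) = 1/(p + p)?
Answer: -698356879/3 ≈ -2.3279e+8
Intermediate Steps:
c(p) = 1/(2*p)
P = 26569 (P = (-163)² = 26569)
(26*(c(-6) + 4) - 18389)*(-7466 + 20194) - P = (26*((½)/(-6) + 4) - 18389)*(-7466 + 20194) - 1*26569 = (26*((½)*(-⅙) + 4) - 18389)*12728 - 26569 = (26*(-1/12 + 4) - 18389)*12728 - 26569 = (26*(47/12) - 18389)*12728 - 26569 = (611/6 - 18389)*12728 - 26569 = -109723/6*12728 - 26569 = -698277172/3 - 26569 = -698356879/3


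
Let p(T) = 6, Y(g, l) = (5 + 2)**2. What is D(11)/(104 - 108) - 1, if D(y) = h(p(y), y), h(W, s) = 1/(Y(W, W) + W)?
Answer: -221/220 ≈ -1.0045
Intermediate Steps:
Y(g, l) = 49 (Y(g, l) = 7**2 = 49)
h(W, s) = 1/(49 + W)
D(y) = 1/55 (D(y) = 1/(49 + 6) = 1/55)
D(11)/(104 - 108) - 1 = (1/55)/(104 - 108) - 1 = (1/55)/(-4) - 1 = -1/4*1/55 - 1 = -1/220 - 1 = -221/220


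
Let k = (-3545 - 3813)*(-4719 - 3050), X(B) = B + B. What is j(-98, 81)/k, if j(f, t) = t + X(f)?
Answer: -115/57164302 ≈ -2.0117e-6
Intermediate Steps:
X(B) = 2*B
j(f, t) = t + 2*f
k = 57164302 (k = -7358*(-7769) = 57164302)
j(-98, 81)/k = (81 + 2*(-98))/57164302 = (81 - 196)*(1/57164302) = -115*1/57164302 = -115/57164302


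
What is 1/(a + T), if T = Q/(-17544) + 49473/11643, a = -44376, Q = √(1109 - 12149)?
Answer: -428558241227462838/19015879499065279305173 + 11010439691*I*√690/95079397495326396525865 ≈ -2.2537e-5 + 3.0419e-12*I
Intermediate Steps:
Q = 4*I*√690 (Q = √(-11040) = 4*I*√690 ≈ 105.07*I)
T = 16491/3881 - I*√690/4386 (T = (4*I*√690)/(-17544) + 49473/11643 = (4*I*√690)*(-1/17544) + 49473*(1/11643) = -I*√690/4386 + 16491/3881 = 16491/3881 - I*√690/4386 ≈ 4.2492 - 0.005989*I)
1/(a + T) = 1/(-44376 + (16491/3881 - I*√690/4386)) = 1/(-172206765/3881 - I*√690/4386)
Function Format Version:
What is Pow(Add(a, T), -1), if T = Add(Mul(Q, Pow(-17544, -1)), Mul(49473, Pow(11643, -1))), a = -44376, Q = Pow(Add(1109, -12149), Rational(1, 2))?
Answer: Add(Rational(-428558241227462838, 19015879499065279305173), Mul(Rational(11010439691, 95079397495326396525865), I, Pow(690, Rational(1, 2)))) ≈ Add(-2.2537e-5, Mul(3.0419e-12, I))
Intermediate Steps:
Q = Mul(4, I, Pow(690, Rational(1, 2))) (Q = Pow(-11040, Rational(1, 2)) = Mul(4, I, Pow(690, Rational(1, 2))) ≈ Mul(105.07, I))
T = Add(Rational(16491, 3881), Mul(Rational(-1, 4386), I, Pow(690, Rational(1, 2)))) (T = Add(Mul(Mul(4, I, Pow(690, Rational(1, 2))), Pow(-17544, -1)), Mul(49473, Pow(11643, -1))) = Add(Mul(Mul(4, I, Pow(690, Rational(1, 2))), Rational(-1, 17544)), Mul(49473, Rational(1, 11643))) = Add(Mul(Rational(-1, 4386), I, Pow(690, Rational(1, 2))), Rational(16491, 3881)) = Add(Rational(16491, 3881), Mul(Rational(-1, 4386), I, Pow(690, Rational(1, 2)))) ≈ Add(4.2492, Mul(-0.0059890, I)))
Pow(Add(a, T), -1) = Pow(Add(-44376, Add(Rational(16491, 3881), Mul(Rational(-1, 4386), I, Pow(690, Rational(1, 2))))), -1) = Pow(Add(Rational(-172206765, 3881), Mul(Rational(-1, 4386), I, Pow(690, Rational(1, 2)))), -1)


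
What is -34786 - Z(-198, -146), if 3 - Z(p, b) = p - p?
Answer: -34789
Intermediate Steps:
Z(p, b) = 3 (Z(p, b) = 3 - (p - p) = 3 - 1*0 = 3 + 0 = 3)
-34786 - Z(-198, -146) = -34786 - 1*3 = -34786 - 3 = -34789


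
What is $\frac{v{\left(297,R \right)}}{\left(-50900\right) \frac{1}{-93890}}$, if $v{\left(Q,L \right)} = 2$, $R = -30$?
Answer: $\frac{9389}{2545} \approx 3.6892$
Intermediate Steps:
$\frac{v{\left(297,R \right)}}{\left(-50900\right) \frac{1}{-93890}} = \frac{2}{\left(-50900\right) \frac{1}{-93890}} = \frac{2}{\left(-50900\right) \left(- \frac{1}{93890}\right)} = \frac{2}{\frac{5090}{9389}} = 2 \cdot \frac{9389}{5090} = \frac{9389}{2545}$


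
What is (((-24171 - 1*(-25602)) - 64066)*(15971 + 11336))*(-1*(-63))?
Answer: -107753558535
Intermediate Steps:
(((-24171 - 1*(-25602)) - 64066)*(15971 + 11336))*(-1*(-63)) = (((-24171 + 25602) - 64066)*27307)*63 = ((1431 - 64066)*27307)*63 = -62635*27307*63 = -1710373945*63 = -107753558535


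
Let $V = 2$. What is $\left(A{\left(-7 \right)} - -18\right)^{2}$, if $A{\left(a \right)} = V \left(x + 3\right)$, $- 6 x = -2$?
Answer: $\frac{5476}{9} \approx 608.44$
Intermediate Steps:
$x = \frac{1}{3}$ ($x = \left(- \frac{1}{6}\right) \left(-2\right) = \frac{1}{3} \approx 0.33333$)
$A{\left(a \right)} = \frac{20}{3}$ ($A{\left(a \right)} = 2 \left(\frac{1}{3} + 3\right) = 2 \cdot \frac{10}{3} = \frac{20}{3}$)
$\left(A{\left(-7 \right)} - -18\right)^{2} = \left(\frac{20}{3} - -18\right)^{2} = \left(\frac{20}{3} + 18\right)^{2} = \left(\frac{74}{3}\right)^{2} = \frac{5476}{9}$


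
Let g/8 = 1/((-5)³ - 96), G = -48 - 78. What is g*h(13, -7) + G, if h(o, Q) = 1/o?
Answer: -362006/2873 ≈ -126.00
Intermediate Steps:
G = -126
g = -8/221 (g = 8/((-5)³ - 96) = 8/(-125 - 96) = 8/(-221) = 8*(-1/221) = -8/221 ≈ -0.036199)
g*h(13, -7) + G = -8/221/13 - 126 = -8/221*1/13 - 126 = -8/2873 - 126 = -362006/2873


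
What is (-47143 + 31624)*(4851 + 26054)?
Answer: -479614695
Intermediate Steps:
(-47143 + 31624)*(4851 + 26054) = -15519*30905 = -479614695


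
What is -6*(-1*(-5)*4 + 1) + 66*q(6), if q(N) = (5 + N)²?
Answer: 7860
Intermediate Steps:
-6*(-1*(-5)*4 + 1) + 66*q(6) = -6*(-1*(-5)*4 + 1) + 66*(5 + 6)² = -6*(5*4 + 1) + 66*11² = -6*(20 + 1) + 66*121 = -6*21 + 7986 = -126 + 7986 = 7860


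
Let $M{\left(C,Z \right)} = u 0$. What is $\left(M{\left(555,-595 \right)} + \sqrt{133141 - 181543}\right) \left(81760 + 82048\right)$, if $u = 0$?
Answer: $491424 i \sqrt{5378} \approx 3.6039 \cdot 10^{7} i$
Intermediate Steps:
$M{\left(C,Z \right)} = 0$ ($M{\left(C,Z \right)} = 0 \cdot 0 = 0$)
$\left(M{\left(555,-595 \right)} + \sqrt{133141 - 181543}\right) \left(81760 + 82048\right) = \left(0 + \sqrt{133141 - 181543}\right) \left(81760 + 82048\right) = \left(0 + \sqrt{-48402}\right) 163808 = \left(0 + 3 i \sqrt{5378}\right) 163808 = 3 i \sqrt{5378} \cdot 163808 = 491424 i \sqrt{5378}$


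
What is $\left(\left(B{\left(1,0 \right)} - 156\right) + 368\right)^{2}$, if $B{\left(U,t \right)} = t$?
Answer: $44944$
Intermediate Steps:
$\left(\left(B{\left(1,0 \right)} - 156\right) + 368\right)^{2} = \left(\left(0 - 156\right) + 368\right)^{2} = \left(-156 + 368\right)^{2} = 212^{2} = 44944$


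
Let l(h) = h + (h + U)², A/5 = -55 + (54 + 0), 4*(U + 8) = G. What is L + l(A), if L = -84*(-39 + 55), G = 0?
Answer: -1180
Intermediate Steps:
U = -8 (U = -8 + (¼)*0 = -8 + 0 = -8)
A = -5 (A = 5*(-55 + (54 + 0)) = 5*(-55 + 54) = 5*(-1) = -5)
l(h) = h + (-8 + h)² (l(h) = h + (h - 8)² = h + (-8 + h)²)
L = -1344 (L = -84*16 = -1344)
L + l(A) = -1344 + (-5 + (-8 - 5)²) = -1344 + (-5 + (-13)²) = -1344 + (-5 + 169) = -1344 + 164 = -1180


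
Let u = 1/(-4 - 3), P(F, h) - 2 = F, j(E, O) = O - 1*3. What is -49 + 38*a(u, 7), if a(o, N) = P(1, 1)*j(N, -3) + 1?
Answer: -695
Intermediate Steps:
j(E, O) = -3 + O (j(E, O) = O - 3 = -3 + O)
P(F, h) = 2 + F
u = -⅐ (u = 1/(-7) = -⅐ ≈ -0.14286)
a(o, N) = -17 (a(o, N) = (2 + 1)*(-3 - 3) + 1 = 3*(-6) + 1 = -18 + 1 = -17)
-49 + 38*a(u, 7) = -49 + 38*(-17) = -49 - 646 = -695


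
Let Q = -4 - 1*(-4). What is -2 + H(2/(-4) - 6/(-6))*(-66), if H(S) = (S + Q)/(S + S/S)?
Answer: -24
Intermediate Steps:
Q = 0 (Q = -4 + 4 = 0)
H(S) = S/(1 + S) (H(S) = (S + 0)/(S + S/S) = S/(S + 1) = S/(1 + S))
-2 + H(2/(-4) - 6/(-6))*(-66) = -2 + ((2/(-4) - 6/(-6))/(1 + (2/(-4) - 6/(-6))))*(-66) = -2 + ((2*(-¼) - 6*(-⅙))/(1 + (2*(-¼) - 6*(-⅙))))*(-66) = -2 + ((-½ + 1)/(1 + (-½ + 1)))*(-66) = -2 + (1/(2*(1 + ½)))*(-66) = -2 + (1/(2*(3/2)))*(-66) = -2 + ((½)*(⅔))*(-66) = -2 + (⅓)*(-66) = -2 - 22 = -24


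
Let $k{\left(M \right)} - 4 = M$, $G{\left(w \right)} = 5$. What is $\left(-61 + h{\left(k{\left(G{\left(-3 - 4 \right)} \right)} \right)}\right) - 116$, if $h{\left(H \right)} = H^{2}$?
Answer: $-96$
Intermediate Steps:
$k{\left(M \right)} = 4 + M$
$\left(-61 + h{\left(k{\left(G{\left(-3 - 4 \right)} \right)} \right)}\right) - 116 = \left(-61 + \left(4 + 5\right)^{2}\right) - 116 = \left(-61 + 9^{2}\right) - 116 = \left(-61 + 81\right) - 116 = 20 - 116 = -96$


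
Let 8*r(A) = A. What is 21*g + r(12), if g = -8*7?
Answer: -2349/2 ≈ -1174.5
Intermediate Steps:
r(A) = A/8
g = -56
21*g + r(12) = 21*(-56) + (⅛)*12 = -1176 + 3/2 = -2349/2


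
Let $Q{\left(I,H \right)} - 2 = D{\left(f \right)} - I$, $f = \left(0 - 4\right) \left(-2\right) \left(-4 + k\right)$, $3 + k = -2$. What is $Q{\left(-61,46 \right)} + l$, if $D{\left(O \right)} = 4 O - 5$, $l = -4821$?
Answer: $-5051$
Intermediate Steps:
$k = -5$ ($k = -3 - 2 = -5$)
$f = -72$ ($f = \left(0 - 4\right) \left(-2\right) \left(-4 - 5\right) = \left(-4\right) \left(-2\right) \left(-9\right) = 8 \left(-9\right) = -72$)
$D{\left(O \right)} = -5 + 4 O$
$Q{\left(I,H \right)} = -291 - I$ ($Q{\left(I,H \right)} = 2 - \left(293 + I\right) = -291 - I$)
$Q{\left(-61,46 \right)} + l = \left(-291 - -61\right) - 4821 = \left(-291 + 61\right) - 4821 = -230 - 4821 = -5051$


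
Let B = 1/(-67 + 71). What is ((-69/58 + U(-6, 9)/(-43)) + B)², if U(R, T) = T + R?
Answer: 25351225/24880144 ≈ 1.0189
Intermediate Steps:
U(R, T) = R + T
B = ¼ (B = 1/4 = ¼ ≈ 0.25000)
((-69/58 + U(-6, 9)/(-43)) + B)² = ((-69/58 + (-6 + 9)/(-43)) + ¼)² = ((-69*1/58 + 3*(-1/43)) + ¼)² = ((-69/58 - 3/43) + ¼)² = (-3141/2494 + ¼)² = (-5035/4988)² = 25351225/24880144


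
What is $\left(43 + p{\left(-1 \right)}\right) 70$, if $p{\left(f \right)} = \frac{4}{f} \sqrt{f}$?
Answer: $3010 - 280 i \approx 3010.0 - 280.0 i$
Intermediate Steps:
$p{\left(f \right)} = \frac{4}{\sqrt{f}}$
$\left(43 + p{\left(-1 \right)}\right) 70 = \left(43 + \frac{4}{i}\right) 70 = \left(43 + 4 \left(- i\right)\right) 70 = \left(43 - 4 i\right) 70 = 3010 - 280 i$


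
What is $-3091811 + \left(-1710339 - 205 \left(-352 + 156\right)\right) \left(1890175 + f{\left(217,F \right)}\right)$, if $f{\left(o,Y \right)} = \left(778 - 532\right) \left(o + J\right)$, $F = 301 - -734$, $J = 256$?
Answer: $-3351232240558$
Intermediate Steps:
$F = 1035$ ($F = 301 + 734 = 1035$)
$f{\left(o,Y \right)} = 62976 + 246 o$ ($f{\left(o,Y \right)} = \left(778 - 532\right) \left(o + 256\right) = 246 \left(256 + o\right) = 62976 + 246 o$)
$-3091811 + \left(-1710339 - 205 \left(-352 + 156\right)\right) \left(1890175 + f{\left(217,F \right)}\right) = -3091811 + \left(-1710339 - 205 \left(-352 + 156\right)\right) \left(1890175 + \left(62976 + 246 \cdot 217\right)\right) = -3091811 + \left(-1710339 - -40180\right) \left(1890175 + \left(62976 + 53382\right)\right) = -3091811 + \left(-1710339 + 40180\right) \left(1890175 + 116358\right) = -3091811 - 3351229148747 = -3351232240558$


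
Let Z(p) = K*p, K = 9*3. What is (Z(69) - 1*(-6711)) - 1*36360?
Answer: -27786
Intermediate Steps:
K = 27
Z(p) = 27*p
(Z(69) - 1*(-6711)) - 1*36360 = (27*69 - 1*(-6711)) - 1*36360 = (1863 + 6711) - 36360 = 8574 - 36360 = -27786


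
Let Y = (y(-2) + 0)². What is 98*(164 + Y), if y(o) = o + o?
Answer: 17640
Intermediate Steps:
y(o) = 2*o
Y = 16 (Y = (2*(-2) + 0)² = (-4 + 0)² = (-4)² = 16)
98*(164 + Y) = 98*(164 + 16) = 98*180 = 17640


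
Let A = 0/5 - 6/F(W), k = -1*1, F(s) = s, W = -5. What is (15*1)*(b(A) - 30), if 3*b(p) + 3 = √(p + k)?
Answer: -465 + √5 ≈ -462.76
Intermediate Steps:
k = -1
A = 6/5 (A = 0/5 - 6/(-5) = 0*(⅕) - 6*(-⅕) = 0 + 6/5 = 6/5 ≈ 1.2000)
b(p) = -1 + √(-1 + p)/3 (b(p) = -1 + √(p - 1)/3 = -1 + √(-1 + p)/3)
(15*1)*(b(A) - 30) = (15*1)*((-1 + √(-1 + 6/5)/3) - 30) = 15*((-1 + √(⅕)/3) - 30) = 15*((-1 + (√5/5)/3) - 30) = 15*((-1 + √5/15) - 30) = 15*(-31 + √5/15) = -465 + √5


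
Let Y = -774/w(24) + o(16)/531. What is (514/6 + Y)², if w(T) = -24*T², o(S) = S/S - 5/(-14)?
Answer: 6653990694568009/905451208704 ≈ 7348.8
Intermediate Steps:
o(S) = 19/14 (o(S) = 1 - 5*(-1/14) = 1 + 5/14 = 19/14)
Y = 55709/951552 (Y = -774/((-24*24²)) + (19/14)/531 = -774/((-24*576)) + (19/14)*(1/531) = -774/(-13824) + 19/7434 = -774*(-1/13824) + 19/7434 = 43/768 + 19/7434 = 55709/951552 ≈ 0.058545)
(514/6 + Y)² = (514/6 + 55709/951552)² = (514*(⅙) + 55709/951552)² = (257/3 + 55709/951552)² = (81571997/951552)² = 6653990694568009/905451208704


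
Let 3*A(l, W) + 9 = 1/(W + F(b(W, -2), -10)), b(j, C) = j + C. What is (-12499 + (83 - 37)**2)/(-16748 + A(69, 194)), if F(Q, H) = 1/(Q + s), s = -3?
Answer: 380713461/614208854 ≈ 0.61984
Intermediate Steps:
b(j, C) = C + j
F(Q, H) = 1/(-3 + Q) (F(Q, H) = 1/(Q - 3) = 1/(-3 + Q))
A(l, W) = -3 + 1/(3*(W + 1/(-5 + W))) (A(l, W) = -3 + 1/(3*(W + 1/(-3 + (-2 + W)))) = -3 + 1/(3*(W + 1/(-5 + W))))
(-12499 + (83 - 37)**2)/(-16748 + A(69, 194)) = (-12499 + (83 - 37)**2)/(-16748 + (-9 - (-1 + 9*194)*(-5 + 194))/(3*(1 + 194*(-5 + 194)))) = (-12499 + 46**2)/(-16748 + (-9 - 1*(-1 + 1746)*189)/(3*(1 + 194*189))) = (-12499 + 2116)/(-16748 + (-9 - 1*1745*189)/(3*(1 + 36666))) = -10383/(-16748 + (1/3)*(-9 - 329805)/36667) = -10383/(-16748 + (1/3)*(1/36667)*(-329814)) = -10383/(-16748 - 109938/36667) = -10383/(-614208854/36667) = -10383*(-36667/614208854) = 380713461/614208854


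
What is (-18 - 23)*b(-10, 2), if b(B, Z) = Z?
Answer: -82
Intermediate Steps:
(-18 - 23)*b(-10, 2) = (-18 - 23)*2 = -41*2 = -82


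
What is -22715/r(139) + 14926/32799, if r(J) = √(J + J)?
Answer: 14926/32799 - 22715*√278/278 ≈ -1361.9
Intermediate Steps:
r(J) = √2*√J (r(J) = √(2*J) = √2*√J)
-22715/r(139) + 14926/32799 = -22715*√278/278 + 14926/32799 = 14926/32799 - 22715*√278/278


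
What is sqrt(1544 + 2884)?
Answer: 6*sqrt(123) ≈ 66.543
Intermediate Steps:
sqrt(1544 + 2884) = sqrt(4428) = 6*sqrt(123)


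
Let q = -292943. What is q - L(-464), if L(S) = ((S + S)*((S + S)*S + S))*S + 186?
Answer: -185209968905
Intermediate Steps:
L(S) = 186 + 2*S**2*(S + 2*S**2) (L(S) = ((2*S)*((2*S)*S + S))*S + 186 = ((2*S)*(2*S**2 + S))*S + 186 = ((2*S)*(S + 2*S**2))*S + 186 = (2*S*(S + 2*S**2))*S + 186 = 2*S**2*(S + 2*S**2) + 186 = 186 + 2*S**2*(S + 2*S**2))
q - L(-464) = -292943 - (186 + 2*(-464)**3 + 4*(-464)**4) = -292943 - (186 + 2*(-99897344) + 4*46352367616) = -292943 - (186 - 199794688 + 185409470464) = -292943 - 1*185209675962 = -292943 - 185209675962 = -185209968905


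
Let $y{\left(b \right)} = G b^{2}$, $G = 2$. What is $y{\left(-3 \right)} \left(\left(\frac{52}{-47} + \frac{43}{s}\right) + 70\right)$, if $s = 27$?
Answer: $\frac{178894}{141} \approx 1268.8$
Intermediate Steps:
$y{\left(b \right)} = 2 b^{2}$
$y{\left(-3 \right)} \left(\left(\frac{52}{-47} + \frac{43}{s}\right) + 70\right) = 2 \left(-3\right)^{2} \left(\left(\frac{52}{-47} + \frac{43}{27}\right) + 70\right) = 2 \cdot 9 \left(\left(52 \left(- \frac{1}{47}\right) + 43 \cdot \frac{1}{27}\right) + 70\right) = 18 \left(\left(- \frac{52}{47} + \frac{43}{27}\right) + 70\right) = 18 \left(\frac{617}{1269} + 70\right) = 18 \cdot \frac{89447}{1269} = \frac{178894}{141}$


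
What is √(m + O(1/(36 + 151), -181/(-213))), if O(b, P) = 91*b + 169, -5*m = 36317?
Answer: I*√6201676415/935 ≈ 84.225*I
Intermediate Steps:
m = -36317/5 (m = -⅕*36317 = -36317/5 ≈ -7263.4)
O(b, P) = 169 + 91*b
√(m + O(1/(36 + 151), -181/(-213))) = √(-36317/5 + (169 + 91/(36 + 151))) = √(-36317/5 + (169 + 91/187)) = √(-36317/5 + 31694/187) = √(-6632809/935) = I*√6201676415/935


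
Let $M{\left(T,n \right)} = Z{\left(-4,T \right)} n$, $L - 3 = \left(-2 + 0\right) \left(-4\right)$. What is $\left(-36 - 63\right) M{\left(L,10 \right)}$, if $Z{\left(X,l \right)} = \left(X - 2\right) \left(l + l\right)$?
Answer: $130680$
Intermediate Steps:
$L = 11$ ($L = 3 + \left(-2 + 0\right) \left(-4\right) = 3 - -8 = 3 + 8 = 11$)
$Z{\left(X,l \right)} = 2 l \left(-2 + X\right)$ ($Z{\left(X,l \right)} = \left(X - 2\right) 2 l = \left(-2 + X\right) 2 l = 2 l \left(-2 + X\right)$)
$M{\left(T,n \right)} = - 12 T n$ ($M{\left(T,n \right)} = 2 T \left(-2 - 4\right) n = 2 T \left(-6\right) n = - 12 T n$)
$\left(-36 - 63\right) M{\left(L,10 \right)} = \left(-36 - 63\right) \left(\left(-12\right) 11 \cdot 10\right) = \left(-99\right) \left(-1320\right) = 130680$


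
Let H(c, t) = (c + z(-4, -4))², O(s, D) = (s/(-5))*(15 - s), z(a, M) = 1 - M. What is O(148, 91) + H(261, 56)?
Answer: 373464/5 ≈ 74693.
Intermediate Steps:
O(s, D) = -s*(15 - s)/5 (O(s, D) = (s*(-⅕))*(15 - s) = (-s/5)*(15 - s) = -s*(15 - s)/5)
H(c, t) = (5 + c)² (H(c, t) = (c + (1 - 1*(-4)))² = (c + (1 + 4))² = (c + 5)² = (5 + c)²)
O(148, 91) + H(261, 56) = (⅕)*148*(-15 + 148) + (5 + 261)² = (⅕)*148*133 + 266² = 19684/5 + 70756 = 373464/5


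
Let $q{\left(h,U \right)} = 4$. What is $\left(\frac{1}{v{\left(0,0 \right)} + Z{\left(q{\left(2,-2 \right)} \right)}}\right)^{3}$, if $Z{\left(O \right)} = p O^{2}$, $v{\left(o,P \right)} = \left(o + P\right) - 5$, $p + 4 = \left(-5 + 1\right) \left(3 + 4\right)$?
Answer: $- \frac{1}{138188413} \approx -7.2365 \cdot 10^{-9}$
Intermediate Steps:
$p = -32$ ($p = -4 + \left(-5 + 1\right) \left(3 + 4\right) = -4 - 28 = -32$)
$v{\left(o,P \right)} = -5 + P + o$ ($v{\left(o,P \right)} = \left(P + o\right) - 5 = -5 + P + o$)
$Z{\left(O \right)} = - 32 O^{2}$
$\left(\frac{1}{v{\left(0,0 \right)} + Z{\left(q{\left(2,-2 \right)} \right)}}\right)^{3} = \left(\frac{1}{\left(-5 + 0 + 0\right) - 32 \cdot 4^{2}}\right)^{3} = \left(\frac{1}{-5 - 512}\right)^{3} = \left(\frac{1}{-517}\right)^{3} = \left(- \frac{1}{517}\right)^{3} = - \frac{1}{138188413}$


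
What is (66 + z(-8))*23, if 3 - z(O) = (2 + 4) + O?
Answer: 1633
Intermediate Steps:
z(O) = -3 - O (z(O) = 3 - ((2 + 4) + O) = 3 - (6 + O) = 3 + (-6 - O) = -3 - O)
(66 + z(-8))*23 = (66 + (-3 - 1*(-8)))*23 = (66 + (-3 + 8))*23 = (66 + 5)*23 = 71*23 = 1633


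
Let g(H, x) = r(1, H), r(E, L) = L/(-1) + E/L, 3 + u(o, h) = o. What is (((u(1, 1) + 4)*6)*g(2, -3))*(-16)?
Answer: 288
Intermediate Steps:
u(o, h) = -3 + o
r(E, L) = -L + E/L (r(E, L) = L*(-1) + E/L = -L + E/L)
g(H, x) = 1/H - H (g(H, x) = -H + 1/H = 1/H - H)
(((u(1, 1) + 4)*6)*g(2, -3))*(-16) = ((((-3 + 1) + 4)*6)*(1/2 - 1*2))*(-16) = (((-2 + 4)*6)*(½ - 2))*(-16) = ((2*6)*(-3/2))*(-16) = (12*(-3/2))*(-16) = -18*(-16) = 288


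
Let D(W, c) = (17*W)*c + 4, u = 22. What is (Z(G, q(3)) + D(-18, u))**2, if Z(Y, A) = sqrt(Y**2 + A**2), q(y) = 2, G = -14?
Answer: 45266184 - 134560*sqrt(2) ≈ 4.5076e+7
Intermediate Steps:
D(W, c) = 4 + 17*W*c (D(W, c) = 17*W*c + 4 = 4 + 17*W*c)
Z(Y, A) = sqrt(A**2 + Y**2)
(Z(G, q(3)) + D(-18, u))**2 = (sqrt(2**2 + (-14)**2) + (4 + 17*(-18)*22))**2 = (sqrt(4 + 196) + (4 - 6732))**2 = (sqrt(200) - 6728)**2 = (10*sqrt(2) - 6728)**2 = (-6728 + 10*sqrt(2))**2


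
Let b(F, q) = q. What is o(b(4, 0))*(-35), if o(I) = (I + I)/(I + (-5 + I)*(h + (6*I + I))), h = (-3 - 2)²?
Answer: 0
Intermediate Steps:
h = 25 (h = (-5)² = 25)
o(I) = 2*I/(I + (-5 + I)*(25 + 7*I)) (o(I) = (I + I)/(I + (-5 + I)*(25 + (6*I + I))) = (2*I)/(I + (-5 + I)*(25 + 7*I)) = 2*I/(I + (-5 + I)*(25 + 7*I)))
o(b(4, 0))*(-35) = (2*0/(-125 - 9*0 + 7*0²))*(-35) = (2*0/(-125 + 0 + 7*0))*(-35) = (2*0/(-125 + 0 + 0))*(-35) = (2*0/(-125))*(-35) = (2*0*(-1/125))*(-35) = 0*(-35) = 0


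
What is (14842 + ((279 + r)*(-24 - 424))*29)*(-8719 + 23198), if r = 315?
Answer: -111523136474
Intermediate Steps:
(14842 + ((279 + r)*(-24 - 424))*29)*(-8719 + 23198) = (14842 + ((279 + 315)*(-24 - 424))*29)*(-8719 + 23198) = (14842 + (594*(-448))*29)*14479 = (14842 - 266112*29)*14479 = (14842 - 7717248)*14479 = -7702406*14479 = -111523136474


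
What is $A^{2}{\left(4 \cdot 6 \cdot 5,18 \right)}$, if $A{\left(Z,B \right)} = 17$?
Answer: $289$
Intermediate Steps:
$A^{2}{\left(4 \cdot 6 \cdot 5,18 \right)} = 17^{2} = 289$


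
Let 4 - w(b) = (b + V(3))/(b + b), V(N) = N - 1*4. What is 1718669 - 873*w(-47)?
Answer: 80634271/47 ≈ 1.7156e+6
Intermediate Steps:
V(N) = -4 + N (V(N) = N - 4 = -4 + N)
w(b) = 4 - (-1 + b)/(2*b) (w(b) = 4 - (b + (-4 + 3))/(b + b) = 4 - (b - 1)/(2*b) = 4 - (-1 + b)*1/(2*b) = 4 - (-1 + b)/(2*b))
1718669 - 873*w(-47) = 1718669 - 873*(1 + 7*(-47))/(2*(-47)) = 1718669 - 873*(-1)*(1 - 329)/(2*47) = 1718669 - 873*(-1)*(-328)/(2*47) = 1718669 - 873*164/47 = 1718669 - 143172/47 = 80634271/47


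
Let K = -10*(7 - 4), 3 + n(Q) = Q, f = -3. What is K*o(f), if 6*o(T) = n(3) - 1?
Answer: 5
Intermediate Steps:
n(Q) = -3 + Q
K = -30 (K = -10*3 = -30)
o(T) = -⅙ (o(T) = ((-3 + 3) - 1)/6 = (0 - 1)/6 = (⅙)*(-1) = -⅙)
K*o(f) = -30*(-⅙) = 5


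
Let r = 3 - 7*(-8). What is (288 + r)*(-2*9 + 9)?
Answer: -3123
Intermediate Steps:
r = 59 (r = 3 + 56 = 59)
(288 + r)*(-2*9 + 9) = (288 + 59)*(-2*9 + 9) = 347*(-18 + 9) = 347*(-9) = -3123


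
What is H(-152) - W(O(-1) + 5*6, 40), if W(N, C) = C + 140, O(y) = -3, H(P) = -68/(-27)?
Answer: -4792/27 ≈ -177.48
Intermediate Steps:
H(P) = 68/27 (H(P) = -68*(-1/27) = 68/27)
W(N, C) = 140 + C
H(-152) - W(O(-1) + 5*6, 40) = 68/27 - (140 + 40) = 68/27 - 1*180 = 68/27 - 180 = -4792/27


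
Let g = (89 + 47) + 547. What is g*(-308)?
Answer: -210364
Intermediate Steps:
g = 683 (g = 136 + 547 = 683)
g*(-308) = 683*(-308) = -210364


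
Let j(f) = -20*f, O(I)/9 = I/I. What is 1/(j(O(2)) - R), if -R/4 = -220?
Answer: -1/1060 ≈ -0.00094340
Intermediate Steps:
R = 880 (R = -4*(-220) = 880)
O(I) = 9 (O(I) = 9*(I/I) = 9*1 = 9)
1/(j(O(2)) - R) = 1/(-20*9 - 1*880) = 1/(-180 - 880) = 1/(-1060) = -1/1060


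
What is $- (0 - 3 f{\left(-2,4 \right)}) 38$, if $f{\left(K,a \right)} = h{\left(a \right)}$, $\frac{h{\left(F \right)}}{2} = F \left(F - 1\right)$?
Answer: $2736$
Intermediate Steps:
$h{\left(F \right)} = 2 F \left(-1 + F\right)$ ($h{\left(F \right)} = 2 F \left(F - 1\right) = 2 F \left(-1 + F\right)$)
$f{\left(K,a \right)} = 2 a \left(-1 + a\right)$
$- (0 - 3 f{\left(-2,4 \right)}) 38 = - (0 - 3 \cdot 2 \cdot 4 \left(-1 + 4\right)) 38 = - (0 - 3 \cdot 2 \cdot 4 \cdot 3) 38 = - (0 - 72) 38 = \left(-1\right) \left(-72\right) 38 = 72 \cdot 38 = 2736$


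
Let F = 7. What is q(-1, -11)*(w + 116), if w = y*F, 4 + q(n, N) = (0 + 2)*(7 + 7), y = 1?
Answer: 2952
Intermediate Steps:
q(n, N) = 24 (q(n, N) = -4 + (0 + 2)*(7 + 7) = -4 + 2*14 = -4 + 28 = 24)
w = 7 (w = 1*7 = 7)
q(-1, -11)*(w + 116) = 24*(7 + 116) = 24*123 = 2952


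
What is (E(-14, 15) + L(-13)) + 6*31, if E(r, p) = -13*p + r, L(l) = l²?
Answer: 146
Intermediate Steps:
E(r, p) = r - 13*p
(E(-14, 15) + L(-13)) + 6*31 = ((-14 - 13*15) + (-13)²) + 6*31 = ((-14 - 195) + 169) + 186 = (-209 + 169) + 186 = -40 + 186 = 146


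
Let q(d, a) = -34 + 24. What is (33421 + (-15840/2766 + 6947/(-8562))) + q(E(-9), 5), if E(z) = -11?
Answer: 131850150455/3947082 ≈ 33404.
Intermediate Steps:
q(d, a) = -10
(33421 + (-15840/2766 + 6947/(-8562))) + q(E(-9), 5) = (33421 + (-15840/2766 + 6947/(-8562))) - 10 = (33421 + (-15840*1/2766 + 6947*(-1/8562))) - 10 = (33421 + (-2640/461 - 6947/8562)) - 10 = (33421 - 25806247/3947082) - 10 = 131889621275/3947082 - 10 = 131850150455/3947082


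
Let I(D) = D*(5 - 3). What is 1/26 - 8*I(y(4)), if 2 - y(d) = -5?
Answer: -2911/26 ≈ -111.96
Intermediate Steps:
y(d) = 7 (y(d) = 2 - 1*(-5) = 2 + 5 = 7)
I(D) = 2*D (I(D) = D*2 = 2*D)
1/26 - 8*I(y(4)) = 1/26 - 16*7 = 1/26 - 8*14 = 1/26 - 112 = -2911/26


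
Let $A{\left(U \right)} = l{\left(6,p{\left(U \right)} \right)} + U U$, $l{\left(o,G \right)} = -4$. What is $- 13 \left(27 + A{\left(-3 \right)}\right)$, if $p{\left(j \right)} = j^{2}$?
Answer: $-416$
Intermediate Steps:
$A{\left(U \right)} = -4 + U^{2}$ ($A{\left(U \right)} = -4 + U U = -4 + U^{2}$)
$- 13 \left(27 + A{\left(-3 \right)}\right) = - 13 \left(27 - \left(4 - \left(-3\right)^{2}\right)\right) = - 13 \left(27 + \left(-4 + 9\right)\right) = - 13 \left(27 + 5\right) = \left(-13\right) 32 = -416$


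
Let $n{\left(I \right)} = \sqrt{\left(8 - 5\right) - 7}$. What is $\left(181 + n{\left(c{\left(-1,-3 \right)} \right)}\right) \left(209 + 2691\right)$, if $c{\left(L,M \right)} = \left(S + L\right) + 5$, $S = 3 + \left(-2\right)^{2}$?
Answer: $524900 + 5800 i \approx 5.249 \cdot 10^{5} + 5800.0 i$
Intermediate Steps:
$S = 7$ ($S = 3 + 4 = 7$)
$c{\left(L,M \right)} = 12 + L$ ($c{\left(L,M \right)} = \left(7 + L\right) + 5 = 12 + L$)
$n{\left(I \right)} = 2 i$ ($n{\left(I \right)} = \sqrt{\left(8 - 5\right) - 7} = \sqrt{3 - 7} = \sqrt{-4} = 2 i$)
$\left(181 + n{\left(c{\left(-1,-3 \right)} \right)}\right) \left(209 + 2691\right) = \left(181 + 2 i\right) \left(209 + 2691\right) = \left(181 + 2 i\right) 2900 = 524900 + 5800 i$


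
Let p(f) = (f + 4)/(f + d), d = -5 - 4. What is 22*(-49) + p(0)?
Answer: -9706/9 ≈ -1078.4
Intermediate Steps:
d = -9
p(f) = (4 + f)/(-9 + f) (p(f) = (f + 4)/(f - 9) = (4 + f)/(-9 + f))
22*(-49) + p(0) = 22*(-49) + (4 + 0)/(-9 + 0) = -1078 + 4/(-9) = -1078 - ⅑*4 = -1078 - 4/9 = -9706/9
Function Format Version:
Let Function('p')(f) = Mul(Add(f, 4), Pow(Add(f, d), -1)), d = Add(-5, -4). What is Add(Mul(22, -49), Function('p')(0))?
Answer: Rational(-9706, 9) ≈ -1078.4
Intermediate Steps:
d = -9
Function('p')(f) = Mul(Pow(Add(-9, f), -1), Add(4, f)) (Function('p')(f) = Mul(Add(f, 4), Pow(Add(f, -9), -1)) = Mul(Add(4, f), Pow(Add(-9, f), -1)) = Mul(Pow(Add(-9, f), -1), Add(4, f)))
Add(Mul(22, -49), Function('p')(0)) = Add(Mul(22, -49), Mul(Pow(Add(-9, 0), -1), Add(4, 0))) = Add(-1078, Mul(Pow(-9, -1), 4)) = Add(-1078, Mul(Rational(-1, 9), 4)) = Add(-1078, Rational(-4, 9)) = Rational(-9706, 9)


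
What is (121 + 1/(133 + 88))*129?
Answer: 3449718/221 ≈ 15610.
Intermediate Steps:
(121 + 1/(133 + 88))*129 = (121 + 1/221)*129 = (26742/221)*129 = 3449718/221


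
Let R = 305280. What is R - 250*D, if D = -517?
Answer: 434530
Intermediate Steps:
R - 250*D = 305280 - 250*(-517) = 305280 + 129250 = 434530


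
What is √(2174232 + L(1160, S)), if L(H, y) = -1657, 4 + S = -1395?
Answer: 215*√47 ≈ 1474.0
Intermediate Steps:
S = -1399 (S = -4 - 1395 = -1399)
√(2174232 + L(1160, S)) = √(2174232 - 1657) = √2172575 = 215*√47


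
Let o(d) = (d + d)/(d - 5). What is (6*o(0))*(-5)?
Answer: 0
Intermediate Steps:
o(d) = 2*d/(-5 + d) (o(d) = (2*d)/(-5 + d) = 2*d/(-5 + d))
(6*o(0))*(-5) = (6*(2*0/(-5 + 0)))*(-5) = (6*(2*0/(-5)))*(-5) = (6*(2*0*(-1/5)))*(-5) = (6*0)*(-5) = 0*(-5) = 0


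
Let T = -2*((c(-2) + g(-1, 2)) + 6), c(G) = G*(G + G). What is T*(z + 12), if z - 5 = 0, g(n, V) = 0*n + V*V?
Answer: -612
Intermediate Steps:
g(n, V) = V² (g(n, V) = 0 + V² = V²)
c(G) = 2*G² (c(G) = G*(2*G) = 2*G²)
z = 5 (z = 5 + 0 = 5)
T = -36 (T = -2*((2*(-2)² + 2²) + 6) = -2*((2*4 + 4) + 6) = -2*((8 + 4) + 6) = -2*(12 + 6) = -2*18 = -36)
T*(z + 12) = -36*(5 + 12) = -36*17 = -612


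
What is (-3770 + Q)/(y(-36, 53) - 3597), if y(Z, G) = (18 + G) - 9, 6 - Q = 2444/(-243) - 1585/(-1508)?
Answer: 1375994819/1295379540 ≈ 1.0622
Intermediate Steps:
Q = 5499061/366444 (Q = 6 - (2444/(-243) - 1585/(-1508)) = 6 - (2444*(-1/243) - 1585*(-1/1508)) = 6 - (-2444/243 + 1585/1508) = 6 - 1*(-3300397/366444) = 6 + 3300397/366444 = 5499061/366444 ≈ 15.007)
y(Z, G) = 9 + G
(-3770 + Q)/(y(-36, 53) - 3597) = (-3770 + 5499061/366444)/((9 + 53) - 3597) = -1375994819/(366444*(62 - 3597)) = -1375994819/366444/(-3535) = -1375994819/366444*(-1/3535) = 1375994819/1295379540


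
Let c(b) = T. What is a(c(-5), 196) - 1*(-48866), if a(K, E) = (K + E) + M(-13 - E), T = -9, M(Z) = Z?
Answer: 48844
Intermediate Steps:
c(b) = -9
a(K, E) = -13 + K (a(K, E) = (K + E) + (-13 - E) = (E + K) + (-13 - E) = -13 + K)
a(c(-5), 196) - 1*(-48866) = (-13 - 9) - 1*(-48866) = -22 + 48866 = 48844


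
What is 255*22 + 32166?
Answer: 37776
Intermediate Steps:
255*22 + 32166 = 5610 + 32166 = 37776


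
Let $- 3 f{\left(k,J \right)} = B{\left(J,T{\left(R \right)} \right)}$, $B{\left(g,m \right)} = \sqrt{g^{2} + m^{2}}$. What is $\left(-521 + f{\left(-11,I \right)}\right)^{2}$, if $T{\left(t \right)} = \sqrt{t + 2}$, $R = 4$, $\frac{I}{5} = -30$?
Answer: $\frac{821825}{3} + \frac{11462 \sqrt{186}}{3} \approx 3.2605 \cdot 10^{5}$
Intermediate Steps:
$I = -150$ ($I = 5 \left(-30\right) = -150$)
$T{\left(t \right)} = \sqrt{2 + t}$
$f{\left(k,J \right)} = - \frac{\sqrt{6 + J^{2}}}{3}$ ($f{\left(k,J \right)} = - \frac{\sqrt{J^{2} + \left(\sqrt{2 + 4}\right)^{2}}}{3} = - \frac{\sqrt{J^{2} + \left(\sqrt{6}\right)^{2}}}{3} = - \frac{\sqrt{J^{2} + 6}}{3} = - \frac{\sqrt{6 + J^{2}}}{3}$)
$\left(-521 + f{\left(-11,I \right)}\right)^{2} = \left(-521 - \frac{\sqrt{6 + \left(-150\right)^{2}}}{3}\right)^{2} = \left(-521 - \frac{\sqrt{6 + 22500}}{3}\right)^{2} = \left(-521 - \frac{\sqrt{22506}}{3}\right)^{2} = \left(-521 - \frac{11 \sqrt{186}}{3}\right)^{2}$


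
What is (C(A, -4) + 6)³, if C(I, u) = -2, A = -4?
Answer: 64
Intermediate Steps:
(C(A, -4) + 6)³ = (-2 + 6)³ = 4³ = 64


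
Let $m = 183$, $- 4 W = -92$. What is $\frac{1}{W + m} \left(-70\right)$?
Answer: $- \frac{35}{103} \approx -0.33981$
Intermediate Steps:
$W = 23$ ($W = \left(- \frac{1}{4}\right) \left(-92\right) = 23$)
$\frac{1}{W + m} \left(-70\right) = \frac{1}{23 + 183} \left(-70\right) = \frac{1}{206} \left(-70\right) = - \frac{35}{103}$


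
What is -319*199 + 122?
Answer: -63359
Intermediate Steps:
-319*199 + 122 = -63481 + 122 = -63359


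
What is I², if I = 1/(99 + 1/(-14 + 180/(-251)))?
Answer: 13645636/133557357025 ≈ 0.00010217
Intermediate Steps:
I = 3694/365455 (I = 1/(99 + 1/(-14 + 180*(-1/251))) = 1/(99 + 1/(-14 - 180/251)) = 1/(99 + 1/(-3694/251)) = 1/(99 - 251/3694) = 1/(365455/3694) = 3694/365455 ≈ 0.010108)
I² = (3694/365455)² = 13645636/133557357025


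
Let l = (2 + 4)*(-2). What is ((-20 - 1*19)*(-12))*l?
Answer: -5616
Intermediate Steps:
l = -12 (l = 6*(-2) = -12)
((-20 - 1*19)*(-12))*l = ((-20 - 1*19)*(-12))*(-12) = ((-20 - 19)*(-12))*(-12) = -39*(-12)*(-12) = 468*(-12) = -5616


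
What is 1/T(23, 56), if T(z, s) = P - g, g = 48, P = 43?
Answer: -⅕ ≈ -0.20000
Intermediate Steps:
T(z, s) = -5 (T(z, s) = 43 - 1*48 = 43 - 48 = -5)
1/T(23, 56) = 1/(-5) = -⅕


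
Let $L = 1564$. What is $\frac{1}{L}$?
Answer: $\frac{1}{1564} \approx 0.00063939$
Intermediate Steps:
$\frac{1}{L} = \frac{1}{1564}$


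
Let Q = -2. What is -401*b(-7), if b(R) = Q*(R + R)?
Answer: -11228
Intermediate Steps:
b(R) = -4*R (b(R) = -2*(R + R) = -4*R)
-401*b(-7) = -(-1604)*(-7) = -401*28 = -11228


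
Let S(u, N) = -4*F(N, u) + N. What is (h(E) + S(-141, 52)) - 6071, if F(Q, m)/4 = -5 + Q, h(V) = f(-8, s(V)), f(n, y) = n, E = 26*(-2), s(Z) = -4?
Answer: -6779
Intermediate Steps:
E = -52
h(V) = -8
F(Q, m) = -20 + 4*Q (F(Q, m) = 4*(-5 + Q) = -20 + 4*Q)
S(u, N) = 80 - 15*N (S(u, N) = -4*(-20 + 4*N) + N = (80 - 16*N) + N = 80 - 15*N)
(h(E) + S(-141, 52)) - 6071 = (-8 + (80 - 15*52)) - 6071 = (-8 + (80 - 780)) - 6071 = (-8 - 700) - 6071 = -708 - 6071 = -6779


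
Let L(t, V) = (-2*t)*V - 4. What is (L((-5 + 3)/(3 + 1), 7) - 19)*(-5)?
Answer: 80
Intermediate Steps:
L(t, V) = -4 - 2*V*t (L(t, V) = -2*V*t - 4 = -4 - 2*V*t)
(L((-5 + 3)/(3 + 1), 7) - 19)*(-5) = ((-4 - 2*7*(-5 + 3)/(3 + 1)) - 19)*(-5) = ((-4 - 2*7*(-2/4)) - 19)*(-5) = ((-4 - 2*7*(-2*1/4)) - 19)*(-5) = ((-4 - 2*7*(-1/2)) - 19)*(-5) = ((-4 + 7) - 19)*(-5) = (3 - 19)*(-5) = -16*(-5) = 80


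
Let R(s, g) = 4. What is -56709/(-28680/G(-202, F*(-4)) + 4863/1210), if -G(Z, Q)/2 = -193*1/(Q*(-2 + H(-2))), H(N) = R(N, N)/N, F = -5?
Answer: -1471472530/154338951 ≈ -9.5340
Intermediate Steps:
H(N) = 4/N
G(Z, Q) = -193/(2*Q) (G(Z, Q) = -(-386)/((-2 + 4/(-2))*Q) = -(-386)/((-2 + 4*(-½))*Q) = -(-386)/((-2 - 2)*Q) = -(-386)/((-4*Q)) = -(-386)*(-1/(4*Q)) = -193/(2*Q))
-56709/(-28680/G(-202, F*(-4)) + 4863/1210) = -56709/(-28680/((-193/(2*((-5*(-4)))))) + 4863/1210) = -56709/(-28680/((-193/2/20)) + 4863*(1/1210)) = -56709/(-28680/((-193/2*1/20)) + 4863/1210) = -56709/(-28680/(-193/40) + 4863/1210) = -56709/(-28680*(-40/193) + 4863/1210) = -56709/(1147200/193 + 4863/1210) = -56709/1389050559/233530 = -56709*233530/1389050559 = -1471472530/154338951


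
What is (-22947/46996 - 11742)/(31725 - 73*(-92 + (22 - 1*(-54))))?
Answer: -551849979/1545839428 ≈ -0.35699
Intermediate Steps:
(-22947/46996 - 11742)/(31725 - 73*(-92 + (22 - 1*(-54)))) = (-22947*1/46996 - 11742)/(31725 - 73*(-92 + (22 + 54))) = (-22947/46996 - 11742)/(31725 - 73*(-92 + 76)) = -551849979/(46996*(31725 - 73*(-16))) = -551849979/(46996*(31725 + 1168)) = -551849979/46996/32893 = -551849979/46996*1/32893 = -551849979/1545839428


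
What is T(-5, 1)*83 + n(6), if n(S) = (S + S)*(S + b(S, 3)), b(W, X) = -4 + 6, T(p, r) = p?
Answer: -319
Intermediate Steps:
b(W, X) = 2
n(S) = 2*S*(2 + S) (n(S) = (S + S)*(S + 2) = (2*S)*(2 + S) = 2*S*(2 + S))
T(-5, 1)*83 + n(6) = -5*83 + 2*6*(2 + 6) = -415 + 2*6*8 = -415 + 96 = -319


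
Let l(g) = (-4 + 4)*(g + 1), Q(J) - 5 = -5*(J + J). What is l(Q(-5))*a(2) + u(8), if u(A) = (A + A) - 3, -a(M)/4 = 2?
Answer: 13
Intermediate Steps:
a(M) = -8 (a(M) = -4*2 = -8)
Q(J) = 5 - 10*J (Q(J) = 5 - 5*(J + J) = 5 - 10*J)
l(g) = 0 (l(g) = 0*(1 + g) = 0)
u(A) = -3 + 2*A (u(A) = 2*A - 3 = -3 + 2*A)
l(Q(-5))*a(2) + u(8) = 0*(-8) + (-3 + 2*8) = 0 + (-3 + 16) = 0 + 13 = 13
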